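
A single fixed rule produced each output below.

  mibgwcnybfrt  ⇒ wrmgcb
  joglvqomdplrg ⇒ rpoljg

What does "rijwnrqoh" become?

rqni

Rule — sort the characters into reverse alphabetical order, then keep every other character starting from the second (positions 2nd, 4th, 6th, ...).
Working it through for "rijwnrqoh": intermediate "wrrqonjih", final "rqni".
(Check on "mibgwcnybfrt": → "ywtrnmigfcbb" → "wrmgcb" ✓)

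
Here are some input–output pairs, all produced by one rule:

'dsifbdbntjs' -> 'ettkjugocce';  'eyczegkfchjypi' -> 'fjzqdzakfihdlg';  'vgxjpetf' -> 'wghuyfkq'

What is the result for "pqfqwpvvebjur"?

qsrvgkrcxfqww

The rule is to shift every letter 1 place forward in the alphabet (wrapping around), then take characters alternately from the front and the back (1st, last, 2nd, 2nd-last, ...).
For "pqfqwpvvebjur", step one produces "qrgrxqwwfckvs"; step two turns that into "qsrvgkrcxfqww".
(Check on "dsifbdbntjs": → "etjgcecoukt" → "ettkjugocce" ✓)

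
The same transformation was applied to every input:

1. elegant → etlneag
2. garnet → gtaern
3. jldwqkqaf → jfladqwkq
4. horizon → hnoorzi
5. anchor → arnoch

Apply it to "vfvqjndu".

vufdvnqj

Rule — take characters alternately from the front and the back (1st, last, 2nd, 2nd-last, ...).
So "vfvqjndu" becomes "vufdvnqj".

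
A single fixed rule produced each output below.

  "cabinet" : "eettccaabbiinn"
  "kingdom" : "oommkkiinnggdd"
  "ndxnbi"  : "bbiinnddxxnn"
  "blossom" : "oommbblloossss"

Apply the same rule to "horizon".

The pattern: move the last 2 characters to the front (rotate right by 2), then double every character.
Starting from "horizon": after the first operation, "onhoriz"; after the second, "oonnhhoorriizz".
(Check on "cabinet": → "etcabin" → "eettccaabbiinn" ✓)

oonnhhoorriizz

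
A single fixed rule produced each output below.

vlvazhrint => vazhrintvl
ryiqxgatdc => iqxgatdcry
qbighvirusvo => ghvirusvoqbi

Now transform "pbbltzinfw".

Each output is the input with this applied: swap the front and back halves of the string, then move the last 3 characters to the front (rotate right by 3).
For "pbbltzinfw", step one produces "zinfwpbblt"; step two turns that into "bltzinfwpb".
(Check on "qbighvirusvo": → "irusvoqbighv" → "ghvirusvoqbi" ✓)

bltzinfwpb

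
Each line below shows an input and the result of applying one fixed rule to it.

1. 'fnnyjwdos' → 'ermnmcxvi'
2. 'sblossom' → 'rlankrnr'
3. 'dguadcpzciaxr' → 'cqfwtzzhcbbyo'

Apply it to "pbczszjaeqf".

The pattern: shift every letter 1 place backward in the alphabet (wrapping around), then take characters alternately from the front and the back (1st, last, 2nd, 2nd-last, ...).
On "pbczszjaeqf" that produces "oeapbdyzriy".
(Check on "sblossom": → "raknrrnl" → "rlankrnr" ✓)

oeapbdyzriy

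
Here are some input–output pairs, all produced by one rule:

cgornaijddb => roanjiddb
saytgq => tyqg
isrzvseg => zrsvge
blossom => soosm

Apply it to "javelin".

Looking at the pairs, the operation is to swap each adjacent pair of characters (1↔2, 3↔4, ...), then delete the first 2 characters.
Starting from "javelin": after the first operation, "ajeviln"; after the second, "eviln".

eviln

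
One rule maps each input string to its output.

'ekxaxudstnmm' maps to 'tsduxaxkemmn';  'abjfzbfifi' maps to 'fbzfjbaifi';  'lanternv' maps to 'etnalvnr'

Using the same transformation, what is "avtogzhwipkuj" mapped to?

What's happening: move the last 3 characters to the front (rotate right by 3), then reverse the string.
For "avtogzhwipkuj", step one produces "kujavtogzhwip"; step two turns that into "piwhzgotvajuk".

piwhzgotvajuk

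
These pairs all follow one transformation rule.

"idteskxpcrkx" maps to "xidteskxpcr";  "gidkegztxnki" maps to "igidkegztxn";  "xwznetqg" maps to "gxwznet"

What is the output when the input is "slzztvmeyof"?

fslzztvmey

Looking at the pairs, the operation is to move the last 2 characters to the front (rotate right by 2), then delete the first character.
For "slzztvmeyof", step one produces "ofslzztvmey"; step two turns that into "fslzztvmey".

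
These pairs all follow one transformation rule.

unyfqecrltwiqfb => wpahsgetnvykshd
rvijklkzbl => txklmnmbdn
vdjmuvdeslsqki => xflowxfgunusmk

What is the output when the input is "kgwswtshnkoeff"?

miyuyvujpmqghh

In each case the input is transformed by: shift every letter 2 places forward in the alphabet (wrapping around).
"kgwswtshnkoeff" → "miyuyvujpmqghh".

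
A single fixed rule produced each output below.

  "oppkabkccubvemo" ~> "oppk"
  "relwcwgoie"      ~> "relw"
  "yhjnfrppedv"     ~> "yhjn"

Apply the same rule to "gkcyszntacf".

gkcy

Each output is the input with this applied: keep only the first 4 characters.
"gkcyszntacf" → "gkcy".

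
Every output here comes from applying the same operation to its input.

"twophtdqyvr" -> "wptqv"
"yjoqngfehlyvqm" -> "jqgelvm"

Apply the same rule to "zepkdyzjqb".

ekyjb

What's happening: keep every other character starting from the second (positions 2nd, 4th, 6th, ...).
So "zepkdyzjqb" becomes "ekyjb".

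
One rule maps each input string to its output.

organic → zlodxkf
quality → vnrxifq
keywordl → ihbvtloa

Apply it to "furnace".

bcrokxz

Rule — move the last character to the front, then shift every letter 3 places backward in the alphabet (wrapping around).
Working it through for "furnace": intermediate "efurnac", final "bcrokxz".
(Check on "organic": → "corgani" → "zlodxkf" ✓)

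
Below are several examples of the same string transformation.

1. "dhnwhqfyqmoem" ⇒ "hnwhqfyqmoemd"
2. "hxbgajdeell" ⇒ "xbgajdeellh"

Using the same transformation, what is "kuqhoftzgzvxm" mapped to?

uqhoftzgzvxmk

The transformation: move the first character to the end.
Applying that to "kuqhoftzgzvxm" gives "uqhoftzgzvxmk".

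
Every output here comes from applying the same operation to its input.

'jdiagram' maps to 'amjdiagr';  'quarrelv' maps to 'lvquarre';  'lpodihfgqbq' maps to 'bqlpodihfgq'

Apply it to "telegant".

nttelega

In each case the input is transformed by: move the last 2 characters to the front (rotate right by 2).
"telegant" → "nttelega".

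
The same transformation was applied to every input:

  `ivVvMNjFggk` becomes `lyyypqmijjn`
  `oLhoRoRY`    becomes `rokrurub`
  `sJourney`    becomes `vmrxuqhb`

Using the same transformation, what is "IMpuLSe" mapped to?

lpsxovh

The rule is to shift every letter 3 places forward in the alphabet (wrapping around), then convert every letter to lowercase.
On "IMpuLSe" that produces "lpsxovh".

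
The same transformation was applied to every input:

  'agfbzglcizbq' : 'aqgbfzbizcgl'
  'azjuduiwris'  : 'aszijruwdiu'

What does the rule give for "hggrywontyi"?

What's happening: take characters alternately from the front and the back (1st, last, 2nd, 2nd-last, ...).
On "hggrywontyi" that produces "higygtrnyow".

higygtrnyow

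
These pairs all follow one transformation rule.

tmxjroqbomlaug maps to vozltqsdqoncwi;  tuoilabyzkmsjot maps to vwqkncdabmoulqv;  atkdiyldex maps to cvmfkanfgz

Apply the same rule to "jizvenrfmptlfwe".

lkbxgpthorvnhyg

Rule — shift every letter 2 places forward in the alphabet (wrapping around).
Applying that to "jizvenrfmptlfwe" gives "lkbxgpthorvnhyg".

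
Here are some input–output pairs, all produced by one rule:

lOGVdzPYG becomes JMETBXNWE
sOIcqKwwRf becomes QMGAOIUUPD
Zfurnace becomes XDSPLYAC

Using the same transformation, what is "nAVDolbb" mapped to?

In each case the input is transformed by: shift every letter 2 places backward in the alphabet (wrapping around), then convert every letter to uppercase.
On "nAVDolbb" that produces "LYTBMJZZ".

LYTBMJZZ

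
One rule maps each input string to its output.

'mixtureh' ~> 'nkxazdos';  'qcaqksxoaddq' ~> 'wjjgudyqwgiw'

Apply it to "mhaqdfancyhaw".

Each output is the input with this applied: reverse the string, then shift every letter 6 places forward in the alphabet (wrapping around).
For "mhaqdfancyhaw" the result is "cgneitgljwgns".

cgneitgljwgns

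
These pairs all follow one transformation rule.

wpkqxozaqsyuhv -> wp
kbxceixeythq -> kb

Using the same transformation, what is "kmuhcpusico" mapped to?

km

What's happening: keep only the first 2 characters.
"kmuhcpusico" → "km".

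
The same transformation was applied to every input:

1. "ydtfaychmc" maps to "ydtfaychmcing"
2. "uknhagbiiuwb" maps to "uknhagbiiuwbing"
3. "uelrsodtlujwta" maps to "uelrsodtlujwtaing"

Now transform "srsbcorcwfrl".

The pattern: append "ing".
Doing the same to "srsbcorcwfrl": "srsbcorcwfrling".

srsbcorcwfrling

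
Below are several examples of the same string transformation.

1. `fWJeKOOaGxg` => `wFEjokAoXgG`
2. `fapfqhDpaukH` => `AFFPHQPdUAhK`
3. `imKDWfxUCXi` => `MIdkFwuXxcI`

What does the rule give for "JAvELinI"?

ajeVIliN

Rule — swap each adjacent pair of characters (1↔2, 3↔4, ...), then flip the case of every letter.
Applying both steps to "JAvELinI": "AJEviLIn", then "ajeVIliN".
(Check on "fWJeKOOaGxg": → "WfeJOKaOxGg" → "wFEjokAoXgG" ✓)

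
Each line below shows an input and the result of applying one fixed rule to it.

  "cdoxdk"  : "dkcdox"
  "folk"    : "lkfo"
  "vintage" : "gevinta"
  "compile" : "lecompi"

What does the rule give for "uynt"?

Each output is the input with this applied: move the last 2 characters to the front (rotate right by 2).
Doing the same to "uynt": "ntuy".

ntuy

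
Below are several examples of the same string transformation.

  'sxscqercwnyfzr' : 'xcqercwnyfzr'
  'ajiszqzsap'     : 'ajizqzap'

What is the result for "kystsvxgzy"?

Looking at the pairs, the operation is to remove every "s".
On "kystsvxgzy" that produces "kytvxgzy".

kytvxgzy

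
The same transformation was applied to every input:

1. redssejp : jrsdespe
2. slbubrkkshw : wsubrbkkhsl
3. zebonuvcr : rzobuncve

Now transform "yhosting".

nysoitgh

In each case the input is transformed by: swap each adjacent pair of characters (1↔2, 3↔4, ...), then swap the first and last characters.
Applying both steps to "yhosting": "hysoitgn", then "nysoitgh".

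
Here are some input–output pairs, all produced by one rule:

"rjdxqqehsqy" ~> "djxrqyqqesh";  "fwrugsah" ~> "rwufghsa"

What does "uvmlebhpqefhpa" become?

mvlueabphhpfqe

Each output is the input with this applied: move the first 2 characters to the end (rotate left by 2), then take characters alternately from the front and the back (1st, last, 2nd, 2nd-last, ...).
"uvmlebhpqefhpa" → "mlebhpqefhpauv" → "mvlueabphhpfqe".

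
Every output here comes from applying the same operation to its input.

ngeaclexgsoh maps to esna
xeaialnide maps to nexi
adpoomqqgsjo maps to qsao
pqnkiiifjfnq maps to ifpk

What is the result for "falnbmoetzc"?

The pattern: keep one character in every 3, starting at position 1 (positions 1st, 4th, 7th, ...), then move the first 2 characters to the end (rotate left by 2).
Applying both steps to "falnbmoetzc": "fnoz", then "ozfn".

ozfn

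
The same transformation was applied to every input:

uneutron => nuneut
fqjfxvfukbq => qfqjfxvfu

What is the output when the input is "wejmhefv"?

vwejmh

What's happening: move the last character to the front, then delete the last 2 characters.
Applying both steps to "wejmhefv": "vwejmhef", then "vwejmh".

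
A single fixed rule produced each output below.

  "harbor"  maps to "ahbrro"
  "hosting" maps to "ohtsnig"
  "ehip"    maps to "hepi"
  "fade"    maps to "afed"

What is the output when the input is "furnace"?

ufnrcae

The rule is to swap each adjacent pair of characters (1↔2, 3↔4, ...).
Applying that to "furnace" gives "ufnrcae".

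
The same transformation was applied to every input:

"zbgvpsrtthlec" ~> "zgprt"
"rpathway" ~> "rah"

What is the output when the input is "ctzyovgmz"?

The rule is to delete the last 3 characters, then keep every other character starting from the first (positions 1st, 3rd, 5th, ...).
On "ctzyovgmz": the first step gives "ctzyov", and the second then gives "czo".

czo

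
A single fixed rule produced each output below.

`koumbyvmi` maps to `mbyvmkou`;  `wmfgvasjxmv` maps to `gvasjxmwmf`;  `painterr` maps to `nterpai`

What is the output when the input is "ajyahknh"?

The pattern: delete the last character, then move the first 3 characters to the end (rotate left by 3).
Working it through for "ajyahknh": intermediate "ajyahkn", final "ahknajy".

ahknajy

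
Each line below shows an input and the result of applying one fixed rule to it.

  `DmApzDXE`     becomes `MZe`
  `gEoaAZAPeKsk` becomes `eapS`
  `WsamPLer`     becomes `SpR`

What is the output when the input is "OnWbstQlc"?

Rule — flip the case of every letter, then keep one character in every 3, starting at position 2 (positions 2nd, 5th, 8th, ...).
Applying both steps to "OnWbstQlc": "oNwBSTqLC", then "NSL".

NSL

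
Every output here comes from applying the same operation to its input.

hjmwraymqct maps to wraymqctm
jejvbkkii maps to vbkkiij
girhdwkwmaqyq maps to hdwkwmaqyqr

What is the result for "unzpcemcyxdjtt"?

pcemcyxdjttz

The pattern: delete the first 2 characters, then move the first character to the end.
On "unzpcemcyxdjtt": the first step gives "zpcemcyxdjtt", and the second then gives "pcemcyxdjttz".
(Check on "girhdwkwmaqyq": → "rhdwkwmaqyq" → "hdwkwmaqyqr" ✓)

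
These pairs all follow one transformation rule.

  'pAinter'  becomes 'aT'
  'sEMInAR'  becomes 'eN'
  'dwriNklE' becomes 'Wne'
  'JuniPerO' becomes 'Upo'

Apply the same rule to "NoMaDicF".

In each case the input is transformed by: keep one character in every 3, starting at position 2 (positions 2nd, 5th, 8th, ...), then flip the case of every letter.
Applying both steps to "NoMaDicF": "oDF", then "Odf".

Odf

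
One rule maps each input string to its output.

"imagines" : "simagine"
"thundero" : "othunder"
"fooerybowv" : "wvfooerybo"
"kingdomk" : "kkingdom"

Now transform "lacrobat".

The rule is to move the first 3 characters to the end (rotate left by 3), then swap the front and back halves of the string.
"lacrobat" → "tlacroba".

tlacroba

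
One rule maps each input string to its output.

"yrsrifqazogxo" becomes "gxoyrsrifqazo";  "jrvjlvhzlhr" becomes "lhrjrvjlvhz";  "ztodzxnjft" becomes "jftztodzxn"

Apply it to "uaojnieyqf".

yqfuaojnie

In each case the input is transformed by: move the last 3 characters to the front (rotate right by 3).
Doing the same to "uaojnieyqf": "yqfuaojnie".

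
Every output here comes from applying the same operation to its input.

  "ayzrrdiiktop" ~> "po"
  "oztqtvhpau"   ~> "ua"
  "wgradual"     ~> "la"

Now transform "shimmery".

yr

The rule is to swap each adjacent pair of characters (1↔2, 3↔4, ...), then keep only the last 2 characters.
Doing the same to "shimmery": "yr".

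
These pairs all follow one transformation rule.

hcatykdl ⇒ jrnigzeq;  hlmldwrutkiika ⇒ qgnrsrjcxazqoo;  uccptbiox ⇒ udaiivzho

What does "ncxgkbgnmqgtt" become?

zztidmqhmtswm

Rule — move the last 2 characters to the front (rotate right by 2), then shift every letter 6 places forward in the alphabet (wrapping around).
For "ncxgkbgnmqgtt", step one produces "ttncxgkbgnmqg"; step two turns that into "zztidmqhmtswm".
(Check on "hlmldwrutkiika": → "kahlmldwrutkii" → "qgnrsrjcxazqoo" ✓)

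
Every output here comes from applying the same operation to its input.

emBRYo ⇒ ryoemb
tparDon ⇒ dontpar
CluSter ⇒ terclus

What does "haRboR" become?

What's happening: move the last 3 characters to the front (rotate right by 3), then convert every letter to lowercase.
Starting from "haRboR": after the first operation, "boRhaR"; after the second, "borhar".

borhar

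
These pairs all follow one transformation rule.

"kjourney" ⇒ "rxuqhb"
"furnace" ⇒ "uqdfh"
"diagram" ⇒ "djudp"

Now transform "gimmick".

pplfn

The transformation: shift every letter 3 places forward in the alphabet (wrapping around), then delete the first 2 characters.
Applying both steps to "gimmick": "jlpplfn", then "pplfn".
(Check on "diagram": → "gldjudp" → "djudp" ✓)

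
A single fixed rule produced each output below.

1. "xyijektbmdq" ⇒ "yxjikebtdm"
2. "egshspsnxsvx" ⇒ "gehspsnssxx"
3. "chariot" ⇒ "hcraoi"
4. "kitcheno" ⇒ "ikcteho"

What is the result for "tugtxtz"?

The pattern: swap each adjacent pair of characters (1↔2, 3↔4, ...), then delete the last character.
For "tugtxtz", step one produces "uttgtxz"; step two turns that into "uttgtx".
(Check on "egshspsnxsvx": → "gehspsnssxxv" → "gehspsnssxx" ✓)

uttgtx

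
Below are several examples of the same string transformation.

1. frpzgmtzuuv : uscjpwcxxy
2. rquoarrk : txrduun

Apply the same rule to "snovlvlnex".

qryoyoqha

In each case the input is transformed by: delete the first character, then shift every letter 3 places forward in the alphabet (wrapping around).
So "snovlvlnex" becomes "qryoyoqha".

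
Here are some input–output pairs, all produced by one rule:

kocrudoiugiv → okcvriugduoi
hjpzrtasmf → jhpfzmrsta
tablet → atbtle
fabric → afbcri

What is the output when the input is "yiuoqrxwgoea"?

What's happening: move the first character to the end, then take characters alternately from the front and the back (1st, last, 2nd, 2nd-last, ...).
Starting from "yiuoqrxwgoea": after the first operation, "iuoqrxwgoeay"; after the second, "iyuaoeqorgxw".
(Check on "tablet": → "ablett" → "atbtle" ✓)

iyuaoeqorgxw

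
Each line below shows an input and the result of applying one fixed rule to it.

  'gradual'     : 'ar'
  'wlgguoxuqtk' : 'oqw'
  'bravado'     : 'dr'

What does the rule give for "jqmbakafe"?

kem

The pattern: move the first 3 characters to the end (rotate left by 3), then keep one character in every 3, starting at position 3 (positions 3rd, 6th, 9th, ...).
Starting from "jqmbakafe": after the first operation, "bakafejqm"; after the second, "kem".
(Check on "bravado": → "vadobra" → "dr" ✓)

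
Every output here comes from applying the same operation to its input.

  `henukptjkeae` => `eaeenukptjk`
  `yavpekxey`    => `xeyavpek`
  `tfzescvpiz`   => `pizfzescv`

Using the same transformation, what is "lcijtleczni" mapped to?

Rule — delete the first character, then move the last 3 characters to the front (rotate right by 3).
"lcijtleczni" → "cijtleczni" → "znicijtlec".

znicijtlec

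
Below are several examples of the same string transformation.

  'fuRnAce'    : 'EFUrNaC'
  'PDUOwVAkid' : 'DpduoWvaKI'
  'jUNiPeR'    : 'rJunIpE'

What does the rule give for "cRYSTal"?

What's happening: move the last character to the front, then flip the case of every letter.
So "cRYSTal" becomes "LCrystA".

LCrystA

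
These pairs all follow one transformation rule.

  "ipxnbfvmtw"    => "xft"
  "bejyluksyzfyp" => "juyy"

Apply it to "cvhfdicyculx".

hicx

The pattern: keep one character in every 3, starting at position 3 (positions 3rd, 6th, 9th, ...).
Doing the same to "cvhfdicyculx": "hicx".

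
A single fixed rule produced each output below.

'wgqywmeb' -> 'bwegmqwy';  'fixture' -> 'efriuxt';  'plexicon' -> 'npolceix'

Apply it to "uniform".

murnoif

The pattern: take characters alternately from the front and the back (1st, last, 2nd, 2nd-last, ...), then swap each adjacent pair of characters (1↔2, 3↔4, ...).
"uniform" → "umnriof" → "murnoif".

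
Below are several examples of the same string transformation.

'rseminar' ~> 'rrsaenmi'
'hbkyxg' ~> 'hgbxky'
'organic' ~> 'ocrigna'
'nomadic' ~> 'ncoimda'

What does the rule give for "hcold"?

The pattern: take characters alternately from the front and the back (1st, last, 2nd, 2nd-last, ...).
Doing the same to "hcold": "hdclo".

hdclo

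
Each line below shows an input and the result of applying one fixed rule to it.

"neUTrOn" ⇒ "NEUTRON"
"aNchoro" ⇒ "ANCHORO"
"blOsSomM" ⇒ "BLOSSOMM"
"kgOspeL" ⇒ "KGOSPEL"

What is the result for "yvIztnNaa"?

Rule — convert every letter to uppercase.
Applying that to "yvIztnNaa" gives "YVIZTNNAA".

YVIZTNNAA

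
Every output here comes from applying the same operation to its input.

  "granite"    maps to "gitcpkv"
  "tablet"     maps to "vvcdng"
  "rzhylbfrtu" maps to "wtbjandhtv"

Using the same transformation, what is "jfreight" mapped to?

vlhtgkij

Rule — shift every letter 2 places forward in the alphabet (wrapping around), then move the last character to the front.
Applying both steps to "jfreight": "lhtgkijv", then "vlhtgkij".
(Check on "tablet": → "vcdngv" → "vvcdng" ✓)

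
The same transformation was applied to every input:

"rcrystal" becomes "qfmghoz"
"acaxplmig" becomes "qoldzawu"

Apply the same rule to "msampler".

Looking at the pairs, the operation is to shift every letter 12 places backward in the alphabet (wrapping around), then delete the first character.
Working it through for "msampler": intermediate "agoadzsf", final "goadzsf".

goadzsf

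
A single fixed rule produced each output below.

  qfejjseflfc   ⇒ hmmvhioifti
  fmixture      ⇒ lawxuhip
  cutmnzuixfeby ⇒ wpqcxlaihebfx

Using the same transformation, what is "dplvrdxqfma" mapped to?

oyugatipdgs

Looking at the pairs, the operation is to shift every letter 3 places forward in the alphabet (wrapping around), then move the first 2 characters to the end (rotate left by 2).
Starting from "dplvrdxqfma": after the first operation, "gsoyugatipd"; after the second, "oyugatipdgs".
(Check on "cutmnzuixfeby": → "fxwpqcxlaiheb" → "wpqcxlaihebfx" ✓)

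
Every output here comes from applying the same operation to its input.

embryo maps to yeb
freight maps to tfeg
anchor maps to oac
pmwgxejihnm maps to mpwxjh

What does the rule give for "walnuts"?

The transformation: keep every other character starting from the first (positions 1st, 3rd, 5th, ...), then move the last character to the front.
Working it through for "walnuts": intermediate "wlus", final "swlu".

swlu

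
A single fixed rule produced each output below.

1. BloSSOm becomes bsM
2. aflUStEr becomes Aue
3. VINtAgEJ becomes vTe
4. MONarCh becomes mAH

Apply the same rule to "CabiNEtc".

Looking at the pairs, the operation is to keep one character in every 3, starting at position 1 (positions 1st, 4th, 7th, ...), then flip the case of every letter.
"CabiNEtc" → "Cit" → "cIT".

cIT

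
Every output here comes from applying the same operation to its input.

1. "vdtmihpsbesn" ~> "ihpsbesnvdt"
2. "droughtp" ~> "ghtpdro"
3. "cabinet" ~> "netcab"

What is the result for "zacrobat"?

obatzac

In each case the input is transformed by: move the first 3 characters to the end (rotate left by 3), then delete the first character.
For "zacrobat", step one produces "robatzac"; step two turns that into "obatzac".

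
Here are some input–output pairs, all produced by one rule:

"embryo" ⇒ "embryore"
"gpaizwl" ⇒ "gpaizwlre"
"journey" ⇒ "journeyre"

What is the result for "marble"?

marblere

Looking at the pairs, the operation is to append "re".
So "marble" becomes "marblere".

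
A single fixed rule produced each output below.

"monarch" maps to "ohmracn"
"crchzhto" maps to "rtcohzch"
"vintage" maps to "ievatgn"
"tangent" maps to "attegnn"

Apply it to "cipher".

iecrhp

Looking at the pairs, the operation is to swap each adjacent pair of characters (1↔2, 3↔4, ...), then take characters alternately from the front and the back (1st, last, 2nd, 2nd-last, ...).
For "cipher", step one produces "ichpre"; step two turns that into "iecrhp".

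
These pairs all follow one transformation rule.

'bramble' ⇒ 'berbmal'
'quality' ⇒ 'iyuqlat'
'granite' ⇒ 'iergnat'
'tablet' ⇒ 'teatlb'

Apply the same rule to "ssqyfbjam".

jmssyqbfa

The transformation: swap each adjacent pair of characters (1↔2, 3↔4, ...), then move the last 2 characters to the front (rotate right by 2).
For "ssqyfbjam", step one produces "ssyqbfajm"; step two turns that into "jmssyqbfa".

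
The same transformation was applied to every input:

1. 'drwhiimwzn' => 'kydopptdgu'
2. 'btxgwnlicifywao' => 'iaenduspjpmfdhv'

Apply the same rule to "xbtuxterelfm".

eiabealylsmt

The rule is to shift every letter 7 places forward in the alphabet (wrapping around).
On "xbtuxterelfm" that produces "eiabealylsmt".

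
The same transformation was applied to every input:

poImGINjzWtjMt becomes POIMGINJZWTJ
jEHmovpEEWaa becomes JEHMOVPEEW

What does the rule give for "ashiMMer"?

The transformation: delete the last 2 characters, then convert every letter to uppercase.
Working it through for "ashiMMer": intermediate "ashiMM", final "ASHIMM".

ASHIMM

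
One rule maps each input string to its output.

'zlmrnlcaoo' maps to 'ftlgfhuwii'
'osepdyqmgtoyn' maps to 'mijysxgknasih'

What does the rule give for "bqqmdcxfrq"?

kvgkwxzrkl

The rule is to swap each adjacent pair of characters (1↔2, 3↔4, ...), then shift every letter 6 places backward in the alphabet (wrapping around).
Working it through for "bqqmdcxfrq": intermediate "qbmqcdfxqr", final "kvgkwxzrkl".
(Check on "osepdyqmgtoyn": → "sopeydmqtgyon" → "mijysxgknasih" ✓)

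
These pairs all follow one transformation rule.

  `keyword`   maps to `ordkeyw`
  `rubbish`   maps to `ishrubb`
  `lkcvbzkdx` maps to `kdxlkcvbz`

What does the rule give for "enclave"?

Each output is the input with this applied: move the last 3 characters to the front (rotate right by 3).
So "enclave" becomes "aveencl".

aveencl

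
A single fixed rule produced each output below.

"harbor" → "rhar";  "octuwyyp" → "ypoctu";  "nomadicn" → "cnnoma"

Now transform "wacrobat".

The pattern: swap the front and back halves of the string, then delete the first 2 characters.
"wacrobat" → "obatwacr" → "atwacr".

atwacr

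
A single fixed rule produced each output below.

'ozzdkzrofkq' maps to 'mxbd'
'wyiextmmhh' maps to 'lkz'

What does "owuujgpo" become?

Looking at the pairs, the operation is to shift every letter 13 places forward in the alphabet (wrapping around) — i.e. ROT13, then keep one character in every 3, starting at position 2 (positions 2nd, 5th, 8th, ...).
For "owuujgpo", step one produces "bjhhwtcb"; step two turns that into "jwb".

jwb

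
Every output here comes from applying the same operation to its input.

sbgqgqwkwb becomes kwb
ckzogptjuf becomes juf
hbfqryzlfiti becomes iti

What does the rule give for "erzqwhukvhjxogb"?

ogb

The transformation: keep only the last 3 characters.
So "erzqwhukvhjxogb" becomes "ogb".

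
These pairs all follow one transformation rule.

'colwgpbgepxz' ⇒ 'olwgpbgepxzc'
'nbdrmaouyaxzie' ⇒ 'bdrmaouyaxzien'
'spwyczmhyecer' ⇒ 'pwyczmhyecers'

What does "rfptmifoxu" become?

Rule — move the first character to the end.
Applying that to "rfptmifoxu" gives "fptmifoxur".

fptmifoxur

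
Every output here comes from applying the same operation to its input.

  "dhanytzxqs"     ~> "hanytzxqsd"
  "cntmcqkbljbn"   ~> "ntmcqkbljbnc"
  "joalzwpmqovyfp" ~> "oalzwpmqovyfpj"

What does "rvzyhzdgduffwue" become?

What's happening: move the first character to the end.
Doing the same to "rvzyhzdgduffwue": "vzyhzdgduffwuer".

vzyhzdgduffwuer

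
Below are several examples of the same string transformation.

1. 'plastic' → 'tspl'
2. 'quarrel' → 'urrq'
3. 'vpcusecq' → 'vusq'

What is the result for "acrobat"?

In each case the input is transformed by: sort the characters into reverse alphabetical order, then keep only the first 4 characters.
For "acrobat" the result is "troc".

troc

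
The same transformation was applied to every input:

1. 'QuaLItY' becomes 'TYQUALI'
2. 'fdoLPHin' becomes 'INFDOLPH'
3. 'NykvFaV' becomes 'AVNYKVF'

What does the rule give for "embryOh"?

OHEMBRY

The transformation: move the last 2 characters to the front (rotate right by 2), then convert every letter to uppercase.
Applying both steps to "embryOh": "Ohembry", then "OHEMBRY".
(Check on "fdoLPHin": → "infdoLPH" → "INFDOLPH" ✓)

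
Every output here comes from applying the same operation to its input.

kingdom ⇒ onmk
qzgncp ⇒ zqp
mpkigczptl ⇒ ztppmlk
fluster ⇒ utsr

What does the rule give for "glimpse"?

spml

Looking at the pairs, the operation is to sort the characters into reverse alphabetical order, then delete the last 3 characters.
For "glimpse", step one produces "spmlige"; step two turns that into "spml".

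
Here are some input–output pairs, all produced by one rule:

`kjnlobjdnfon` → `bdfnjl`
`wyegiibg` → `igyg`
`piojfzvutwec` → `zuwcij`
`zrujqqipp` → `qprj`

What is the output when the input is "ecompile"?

iecm

The rule is to keep every other character starting from the second (positions 2nd, 4th, 6th, ...), then move the first 2 characters to the end (rotate left by 2).
Applying both steps to "ecompile": "cmie", then "iecm".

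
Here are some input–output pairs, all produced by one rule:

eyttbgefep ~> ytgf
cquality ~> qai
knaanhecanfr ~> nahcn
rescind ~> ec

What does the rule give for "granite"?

Looking at the pairs, the operation is to keep every other character starting from the second (positions 2nd, 4th, 6th, ...), then delete the last character.
Working it through for "granite": intermediate "rnt", final "rn".

rn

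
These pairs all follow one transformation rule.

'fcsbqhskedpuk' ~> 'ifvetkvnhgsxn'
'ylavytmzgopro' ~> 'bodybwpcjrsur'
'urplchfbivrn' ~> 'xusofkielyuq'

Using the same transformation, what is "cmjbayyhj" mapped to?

fpmedbbkm

Each output is the input with this applied: shift every letter 3 places forward in the alphabet (wrapping around).
So "cmjbayyhj" becomes "fpmedbbkm".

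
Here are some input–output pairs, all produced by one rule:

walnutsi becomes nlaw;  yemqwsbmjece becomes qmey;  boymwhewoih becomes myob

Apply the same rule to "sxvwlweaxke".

wvxs

Rule — reverse the string, then keep only the last 4 characters.
Working it through for "sxvwlweaxke": intermediate "ekxaewlwvxs", final "wvxs".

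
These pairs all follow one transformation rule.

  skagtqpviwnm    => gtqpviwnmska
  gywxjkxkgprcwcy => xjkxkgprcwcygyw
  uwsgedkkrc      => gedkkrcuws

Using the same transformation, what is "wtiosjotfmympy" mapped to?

osjotfmympywti

The transformation: move the first 3 characters to the end (rotate left by 3).
Doing the same to "wtiosjotfmympy": "osjotfmympywti".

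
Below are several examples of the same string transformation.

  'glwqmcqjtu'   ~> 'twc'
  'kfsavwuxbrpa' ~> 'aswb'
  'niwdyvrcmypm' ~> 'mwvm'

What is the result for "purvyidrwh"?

The rule is to keep one character in every 3, starting at position 3 (positions 3rd, 6th, 9th, ...), then move the last character to the front.
For "purvyidrwh", step one produces "riw"; step two turns that into "wri".

wri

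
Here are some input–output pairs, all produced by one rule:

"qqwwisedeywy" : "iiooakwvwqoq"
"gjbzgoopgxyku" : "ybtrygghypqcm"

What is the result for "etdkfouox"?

Looking at the pairs, the operation is to shift every letter 8 places backward in the alphabet (wrapping around).
On "etdkfouox" that produces "wlvcxgmgp".

wlvcxgmgp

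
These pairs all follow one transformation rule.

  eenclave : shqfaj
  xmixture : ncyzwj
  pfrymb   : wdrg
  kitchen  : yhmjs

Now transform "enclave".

The rule is to delete the first 2 characters, then shift every letter 5 places forward in the alphabet (wrapping around).
Applying both steps to "enclave": "clave", then "hqfaj".

hqfaj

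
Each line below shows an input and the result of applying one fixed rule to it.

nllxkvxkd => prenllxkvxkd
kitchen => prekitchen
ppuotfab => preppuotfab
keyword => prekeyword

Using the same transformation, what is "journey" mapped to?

Rule — prepend "pre".
For "journey" the result is "prejourney".

prejourney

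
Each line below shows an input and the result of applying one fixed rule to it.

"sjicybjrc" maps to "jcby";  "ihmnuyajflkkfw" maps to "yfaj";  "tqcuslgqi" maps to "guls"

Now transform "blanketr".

Rule — take characters alternately from the front and the back (1st, last, 2nd, 2nd-last, ...), then keep only the last 4 characters.
Applying both steps to "blanketr": "brltaenk", then "aenk".

aenk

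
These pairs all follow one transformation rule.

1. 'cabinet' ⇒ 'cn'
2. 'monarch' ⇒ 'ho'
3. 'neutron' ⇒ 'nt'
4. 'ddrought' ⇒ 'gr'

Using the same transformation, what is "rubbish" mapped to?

Each output is the input with this applied: sort the characters into alphabetical order, then keep one character in every 3, starting at position 3 (positions 3rd, 6th, 9th, ...).
For "rubbish", step one produces "bbhirsu"; step two turns that into "hs".

hs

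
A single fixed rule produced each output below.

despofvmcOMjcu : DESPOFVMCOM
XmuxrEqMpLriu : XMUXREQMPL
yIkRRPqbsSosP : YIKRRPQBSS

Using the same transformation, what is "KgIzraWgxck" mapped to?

The pattern: delete the last 3 characters, then convert every letter to uppercase.
Starting from "KgIzraWgxck": after the first operation, "KgIzraWg"; after the second, "KGIZRAWG".
(Check on "yIkRRPqbsSosP": → "yIkRRPqbsS" → "YIKRRPQBSS" ✓)

KGIZRAWG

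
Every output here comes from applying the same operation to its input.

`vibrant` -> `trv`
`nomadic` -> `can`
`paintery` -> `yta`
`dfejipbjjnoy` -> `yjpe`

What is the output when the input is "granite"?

eng

Rule — reverse the string, then keep one character in every 3, starting at position 1 (positions 1st, 4th, 7th, ...).
Applying both steps to "granite": "etinarg", then "eng".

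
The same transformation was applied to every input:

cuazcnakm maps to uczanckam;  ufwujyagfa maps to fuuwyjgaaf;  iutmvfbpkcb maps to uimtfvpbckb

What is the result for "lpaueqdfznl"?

Each output is the input with this applied: swap each adjacent pair of characters (1↔2, 3↔4, ...).
On "lpaueqdfznl" that produces "pluaqefdnzl".

pluaqefdnzl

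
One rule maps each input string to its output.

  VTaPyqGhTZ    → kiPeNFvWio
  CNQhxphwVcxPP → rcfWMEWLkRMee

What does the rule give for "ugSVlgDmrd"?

What's happening: shift every letter 11 places backward in the alphabet (wrapping around), then flip the case of every letter.
"ugSVlgDmrd" → "jvHKavSbgs" → "JVhkAVsBGS".

JVhkAVsBGS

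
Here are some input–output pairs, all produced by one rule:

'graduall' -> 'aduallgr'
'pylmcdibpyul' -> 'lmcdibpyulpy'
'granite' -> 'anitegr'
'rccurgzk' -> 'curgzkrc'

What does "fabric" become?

Rule — move the first 2 characters to the end (rotate left by 2).
"fabric" → "bricfa".

bricfa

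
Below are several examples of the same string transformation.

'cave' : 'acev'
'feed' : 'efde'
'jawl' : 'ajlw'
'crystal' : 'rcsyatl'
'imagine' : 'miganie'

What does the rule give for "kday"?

dkya

What's happening: swap each adjacent pair of characters (1↔2, 3↔4, ...).
"kday" → "dkya".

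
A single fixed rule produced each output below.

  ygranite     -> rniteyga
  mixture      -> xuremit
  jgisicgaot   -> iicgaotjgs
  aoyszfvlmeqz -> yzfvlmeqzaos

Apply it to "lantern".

nernlat

In each case the input is transformed by: move the first 3 characters to the end (rotate left by 3), then swap the first and last characters.
Starting from "lantern": after the first operation, "ternlan"; after the second, "nernlat".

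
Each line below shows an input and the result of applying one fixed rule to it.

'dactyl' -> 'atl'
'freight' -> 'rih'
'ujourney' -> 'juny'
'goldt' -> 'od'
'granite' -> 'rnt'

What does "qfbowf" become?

Looking at the pairs, the operation is to keep every other character starting from the second (positions 2nd, 4th, 6th, ...).
So "qfbowf" becomes "fof".

fof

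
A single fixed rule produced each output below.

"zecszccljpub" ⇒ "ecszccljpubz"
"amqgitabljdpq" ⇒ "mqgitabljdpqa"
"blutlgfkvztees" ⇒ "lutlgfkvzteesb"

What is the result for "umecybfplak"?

mecybfplaku

The pattern: move the first character to the end.
For "umecybfplak" the result is "mecybfplaku".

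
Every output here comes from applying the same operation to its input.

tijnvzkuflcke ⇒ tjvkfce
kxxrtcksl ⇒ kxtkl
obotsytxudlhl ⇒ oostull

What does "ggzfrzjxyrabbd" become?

gzrjyab

The pattern: keep every other character starting from the first (positions 1st, 3rd, 5th, ...).
For "ggzfrzjxyrabbd" the result is "gzrjyab".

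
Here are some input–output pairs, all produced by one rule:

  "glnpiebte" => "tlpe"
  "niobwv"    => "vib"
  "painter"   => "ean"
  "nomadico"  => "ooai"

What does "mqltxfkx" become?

xqtf

Each output is the input with this applied: keep every other character starting from the second (positions 2nd, 4th, 6th, ...), then move the last character to the front.
"mqltxfkx" → "qtfx" → "xqtf".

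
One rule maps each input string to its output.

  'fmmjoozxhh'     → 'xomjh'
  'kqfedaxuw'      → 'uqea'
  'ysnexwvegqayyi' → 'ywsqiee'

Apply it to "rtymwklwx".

The pattern: keep every other character starting from the second (positions 2nd, 4th, 6th, ...), then sort the characters into reverse alphabetical order.
On "rtymwklwx": the first step gives "tmkw", and the second then gives "wtmk".

wtmk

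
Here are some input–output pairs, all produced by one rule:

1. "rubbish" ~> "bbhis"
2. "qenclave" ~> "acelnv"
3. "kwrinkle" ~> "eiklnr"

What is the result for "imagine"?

In each case the input is transformed by: delete the first 2 characters, then sort the characters into alphabetical order.
Working it through for "imagine": intermediate "agine", final "aegin".

aegin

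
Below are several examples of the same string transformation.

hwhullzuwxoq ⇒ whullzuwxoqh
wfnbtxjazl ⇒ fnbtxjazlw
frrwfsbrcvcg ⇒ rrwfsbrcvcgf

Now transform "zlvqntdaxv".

Rule — move the first character to the end.
On "zlvqntdaxv" that produces "lvqntdaxvz".

lvqntdaxvz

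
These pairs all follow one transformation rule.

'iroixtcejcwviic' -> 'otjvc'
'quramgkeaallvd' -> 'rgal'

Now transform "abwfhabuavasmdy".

The pattern: keep one character in every 3, starting at position 3 (positions 3rd, 6th, 9th, ...).
For "abwfhabuavasmdy" the result is "waasy".

waasy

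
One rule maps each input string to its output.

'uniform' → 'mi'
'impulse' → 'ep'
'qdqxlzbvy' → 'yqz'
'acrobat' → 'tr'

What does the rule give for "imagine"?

ea

The transformation: take characters alternately from the front and the back (1st, last, 2nd, 2nd-last, ...), then keep one character in every 3, starting at position 2 (positions 2nd, 5th, 8th, ...).
"imagine" → "iemnaig" → "ea".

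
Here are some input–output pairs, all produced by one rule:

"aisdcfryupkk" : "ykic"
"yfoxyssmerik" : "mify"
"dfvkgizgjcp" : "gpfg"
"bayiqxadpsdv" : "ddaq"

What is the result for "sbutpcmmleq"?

The transformation: keep one character in every 3, starting at position 2 (positions 2nd, 5th, 8th, ...), then move the first 2 characters to the end (rotate left by 2).
Starting from "sbutpcmmleq": after the first operation, "bpmq"; after the second, "mqbp".
(Check on "dfvkgizgjcp": → "fggp" → "gpfg" ✓)

mqbp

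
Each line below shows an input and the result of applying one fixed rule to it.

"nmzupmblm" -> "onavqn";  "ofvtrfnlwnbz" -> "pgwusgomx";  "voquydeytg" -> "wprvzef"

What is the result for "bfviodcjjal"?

The pattern: delete the last 3 characters, then shift every letter 1 place forward in the alphabet (wrapping around).
For "bfviodcjjal" the result is "cgwjpedk".

cgwjpedk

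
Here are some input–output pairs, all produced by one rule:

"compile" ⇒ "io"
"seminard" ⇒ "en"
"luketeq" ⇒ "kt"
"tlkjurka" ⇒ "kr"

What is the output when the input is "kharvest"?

What's happening: sort the characters into alphabetical order, then keep one character in every 3, starting at position 3 (positions 3rd, 6th, 9th, ...).
Applying both steps to "kharvest": "aehkrstv", then "hs".

hs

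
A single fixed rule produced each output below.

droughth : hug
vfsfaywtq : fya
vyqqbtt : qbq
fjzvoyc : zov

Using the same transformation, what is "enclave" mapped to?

The rule is to take characters alternately from the front and the back (1st, last, 2nd, 2nd-last, ...), then keep only the last 3 characters.
So "enclave" becomes "cal".

cal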